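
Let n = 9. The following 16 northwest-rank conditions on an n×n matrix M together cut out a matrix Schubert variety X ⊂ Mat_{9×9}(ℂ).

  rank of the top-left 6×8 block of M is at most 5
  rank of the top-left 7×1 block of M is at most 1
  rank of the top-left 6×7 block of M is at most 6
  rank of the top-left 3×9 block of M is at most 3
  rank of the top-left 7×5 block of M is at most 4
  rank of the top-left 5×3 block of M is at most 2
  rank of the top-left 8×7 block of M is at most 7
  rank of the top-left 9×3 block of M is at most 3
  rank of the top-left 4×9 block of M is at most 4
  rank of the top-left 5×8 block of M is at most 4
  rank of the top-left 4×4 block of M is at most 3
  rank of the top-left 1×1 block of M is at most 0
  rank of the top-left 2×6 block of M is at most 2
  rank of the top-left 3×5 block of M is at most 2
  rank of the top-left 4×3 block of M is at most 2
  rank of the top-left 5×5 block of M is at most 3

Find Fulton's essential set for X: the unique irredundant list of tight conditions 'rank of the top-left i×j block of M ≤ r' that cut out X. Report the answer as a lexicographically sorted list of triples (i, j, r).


Computing R[i][j] = min implied NW-rank bound (n=9, 16 conditions):

  0, 1, 1, 1, 1, 1, 1, 1, 1
  1, 2, 2, 2, 2, 2, 2, 2, 2
  1, 2, 2, 2, 2, 3, 3, 3, 3
  1, 2, 2, 3, 3, 4, 4, 4, 4
  1, 2, 2, 3, 3, 4, 4, 4, 5
  1, 2, 3, 4, 4, 5, 5, 5, 6
  1, 2, 3, 4, 4, 5, 6, 6, 7
  1, 2, 3, 4, 5, 6, 7, 7, 8
  1, 2, 3, 4, 5, 6, 7, 8, 9

giving w = (2, 1, 6, 4, 9, 3, 7, 5, 8) via Δ²R.

Fulton essential set (6 of the 10 Rothe cells):

[(1, 1, 0), (3, 5, 2), (5, 3, 2), (5, 5, 3), (5, 8, 4), (7, 5, 4)]


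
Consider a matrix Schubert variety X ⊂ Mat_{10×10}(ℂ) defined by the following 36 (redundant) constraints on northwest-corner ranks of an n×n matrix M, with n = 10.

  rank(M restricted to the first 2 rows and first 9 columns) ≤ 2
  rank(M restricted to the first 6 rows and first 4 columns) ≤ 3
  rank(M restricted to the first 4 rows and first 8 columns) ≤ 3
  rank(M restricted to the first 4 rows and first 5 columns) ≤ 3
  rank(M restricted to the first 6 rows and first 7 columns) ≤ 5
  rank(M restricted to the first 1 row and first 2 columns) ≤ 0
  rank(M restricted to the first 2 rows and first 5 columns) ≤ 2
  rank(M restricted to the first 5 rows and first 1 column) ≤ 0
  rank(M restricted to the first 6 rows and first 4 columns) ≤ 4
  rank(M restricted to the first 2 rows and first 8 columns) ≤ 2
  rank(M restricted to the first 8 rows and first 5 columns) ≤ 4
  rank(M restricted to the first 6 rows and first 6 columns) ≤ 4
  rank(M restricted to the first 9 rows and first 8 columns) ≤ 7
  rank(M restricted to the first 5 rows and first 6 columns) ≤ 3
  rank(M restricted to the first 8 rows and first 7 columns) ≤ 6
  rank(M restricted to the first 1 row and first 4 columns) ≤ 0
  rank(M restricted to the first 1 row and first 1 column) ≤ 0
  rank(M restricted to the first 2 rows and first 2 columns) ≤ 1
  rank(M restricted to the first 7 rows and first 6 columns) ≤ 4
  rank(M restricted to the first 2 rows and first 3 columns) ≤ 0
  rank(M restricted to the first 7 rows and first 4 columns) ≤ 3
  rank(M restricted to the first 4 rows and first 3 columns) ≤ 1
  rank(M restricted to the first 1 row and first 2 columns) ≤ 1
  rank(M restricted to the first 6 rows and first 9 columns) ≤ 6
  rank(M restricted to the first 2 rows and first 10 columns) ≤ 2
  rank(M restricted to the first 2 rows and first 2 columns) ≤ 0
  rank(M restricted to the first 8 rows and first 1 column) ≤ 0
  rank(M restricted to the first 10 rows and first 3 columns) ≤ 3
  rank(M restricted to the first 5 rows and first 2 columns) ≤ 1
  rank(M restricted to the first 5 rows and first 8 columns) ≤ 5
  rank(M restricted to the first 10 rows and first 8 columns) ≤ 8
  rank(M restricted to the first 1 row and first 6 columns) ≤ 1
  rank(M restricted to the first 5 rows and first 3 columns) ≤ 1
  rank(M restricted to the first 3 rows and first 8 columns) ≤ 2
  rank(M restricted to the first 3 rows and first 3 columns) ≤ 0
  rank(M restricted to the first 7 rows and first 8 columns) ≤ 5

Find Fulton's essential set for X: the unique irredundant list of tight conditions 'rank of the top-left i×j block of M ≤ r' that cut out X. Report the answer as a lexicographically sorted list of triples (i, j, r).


Recovering R(i,j) via the rank-extension bound from the 36 conditions:

  i=1: 0 0 0 0 1 1 1 1 1 1
  i=2: 0 0 0 1 2 2 2 2 2 2
  i=3: 0 0 0 1 2 2 2 2 3 3
  i=4: 0 1 1 2 3 3 3 3 4 4
  i=5: 0 1 1 2 3 3 4 4 5 5
  i=6: 0 1 2 3 4 4 5 5 6 6
  i=7: 0 1 2 3 4 4 5 5 6 7
  i=8: 0 1 2 3 4 5 6 6 7 8
  i=9: 1 2 3 4 5 6 7 7 8 9
  i=10: 1 2 3 4 5 6 7 8 9 10

the unique w with this rank table is (5, 4, 9, 2, 7, 3, 10, 6, 1, 8).

ℓ(w)=22; the 8 essential cells (i,j,r):

[(1, 4, 0), (3, 3, 0), (3, 8, 2), (5, 3, 1), (5, 6, 3), (7, 6, 4), (7, 8, 5), (8, 1, 0)]


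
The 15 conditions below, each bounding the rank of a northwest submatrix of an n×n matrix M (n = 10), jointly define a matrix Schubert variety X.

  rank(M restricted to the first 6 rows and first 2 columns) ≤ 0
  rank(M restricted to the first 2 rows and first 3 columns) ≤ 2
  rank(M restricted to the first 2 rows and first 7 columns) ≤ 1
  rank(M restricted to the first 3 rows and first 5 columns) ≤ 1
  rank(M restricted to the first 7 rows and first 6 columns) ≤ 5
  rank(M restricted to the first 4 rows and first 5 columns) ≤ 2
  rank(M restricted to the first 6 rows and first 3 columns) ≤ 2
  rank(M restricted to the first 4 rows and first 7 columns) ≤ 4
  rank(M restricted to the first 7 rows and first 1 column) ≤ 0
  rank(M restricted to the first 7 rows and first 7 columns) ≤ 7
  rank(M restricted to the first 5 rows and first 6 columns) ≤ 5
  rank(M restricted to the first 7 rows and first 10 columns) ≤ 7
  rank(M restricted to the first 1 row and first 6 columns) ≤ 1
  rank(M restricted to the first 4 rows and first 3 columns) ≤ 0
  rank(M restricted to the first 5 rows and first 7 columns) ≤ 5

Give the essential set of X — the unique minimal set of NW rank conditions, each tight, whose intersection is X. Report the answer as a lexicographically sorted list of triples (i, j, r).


Reconstructing r_w from the 15 given conditions:

  row 1: 0 | 0 | 0 | 1 | 1 | 1 | 1 | 1 | 1 | 1
  row 2: 0 | 0 | 0 | 1 | 1 | 1 | 1 | 2 | 2 | 2
  row 3: 0 | 0 | 0 | 1 | 1 | 2 | 2 | 3 | 3 | 3
  row 4: 0 | 0 | 0 | 1 | 2 | 3 | 3 | 4 | 4 | 4
  row 5: 0 | 0 | 1 | 2 | 3 | 4 | 4 | 5 | 5 | 5
  row 6: 0 | 0 | 1 | 2 | 3 | 4 | 5 | 6 | 6 | 6
  row 7: 0 | 1 | 2 | 3 | 4 | 5 | 6 | 7 | 7 | 7
  row 8: 1 | 2 | 3 | 4 | 5 | 6 | 7 | 8 | 8 | 8
  row 9: 1 | 2 | 3 | 4 | 5 | 6 | 7 | 8 | 9 | 9
  row 10: 1 | 2 | 3 | 4 | 5 | 6 | 7 | 8 | 9 | 10

hence w(1..10) = (4, 8, 6, 5, 3, 7, 2, 1, 9, 10).

ℓ(w)=21; the 5 essential cells (i,j,r):

[(2, 7, 1), (3, 5, 1), (4, 3, 0), (6, 2, 0), (7, 1, 0)]


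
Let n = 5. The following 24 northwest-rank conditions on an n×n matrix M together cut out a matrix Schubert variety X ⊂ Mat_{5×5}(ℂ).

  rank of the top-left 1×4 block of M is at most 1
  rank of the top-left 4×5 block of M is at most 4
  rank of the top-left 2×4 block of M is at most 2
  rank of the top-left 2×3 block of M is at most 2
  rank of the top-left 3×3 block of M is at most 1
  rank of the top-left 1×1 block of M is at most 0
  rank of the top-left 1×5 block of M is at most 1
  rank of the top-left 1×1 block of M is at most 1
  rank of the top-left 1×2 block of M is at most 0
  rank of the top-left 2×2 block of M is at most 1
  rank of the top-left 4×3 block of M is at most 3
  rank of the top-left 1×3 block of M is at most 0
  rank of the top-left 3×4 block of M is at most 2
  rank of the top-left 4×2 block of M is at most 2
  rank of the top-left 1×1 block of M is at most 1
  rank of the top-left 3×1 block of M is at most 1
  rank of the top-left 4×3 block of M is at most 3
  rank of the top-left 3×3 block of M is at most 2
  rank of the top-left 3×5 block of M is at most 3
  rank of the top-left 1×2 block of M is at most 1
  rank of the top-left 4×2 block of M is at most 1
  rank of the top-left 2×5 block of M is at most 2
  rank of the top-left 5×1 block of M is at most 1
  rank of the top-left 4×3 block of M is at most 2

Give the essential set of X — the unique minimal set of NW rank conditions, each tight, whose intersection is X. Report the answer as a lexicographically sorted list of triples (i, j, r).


Reconstructing r_w from the 24 given conditions:

  R[1]: 0 0 0 1 1
  R[2]: 1 1 1 2 2
  R[3]: 1 1 1 2 3
  R[4]: 1 1 2 3 4
  R[5]: 1 2 3 4 5

second differences of R give the permutation w = (4, 1, 5, 3, 2).

ℓ(w)=6; the 3 essential cells (i,j,r):

[(1, 3, 0), (3, 3, 1), (4, 2, 1)]


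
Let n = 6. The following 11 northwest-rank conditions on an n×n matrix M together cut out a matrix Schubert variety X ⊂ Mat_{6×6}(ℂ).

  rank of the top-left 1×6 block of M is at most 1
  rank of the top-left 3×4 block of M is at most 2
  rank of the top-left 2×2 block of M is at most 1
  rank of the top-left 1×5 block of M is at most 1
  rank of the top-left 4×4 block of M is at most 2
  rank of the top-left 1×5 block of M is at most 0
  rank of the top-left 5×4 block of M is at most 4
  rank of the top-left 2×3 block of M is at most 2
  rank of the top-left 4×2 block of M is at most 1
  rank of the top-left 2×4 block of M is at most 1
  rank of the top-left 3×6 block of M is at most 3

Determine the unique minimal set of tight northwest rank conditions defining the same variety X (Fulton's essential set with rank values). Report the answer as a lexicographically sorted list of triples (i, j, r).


The tightest implied rank at each (i,j), from the 11 conditions:

  0 | 0 | 0 | 0 | 0 | 1
  1 | 1 | 1 | 1 | 1 | 2
  1 | 1 | 2 | 2 | 2 | 3
  1 | 1 | 2 | 2 | 3 | 4
  1 | 2 | 3 | 3 | 4 | 5
  1 | 2 | 3 | 4 | 5 | 6

reading off 1-entries of Δ²R: w = (6, 1, 3, 5, 2, 4).

D(w) has 8 cells with 3 SE-corners; essential set:

[(1, 5, 0), (4, 2, 1), (4, 4, 2)]


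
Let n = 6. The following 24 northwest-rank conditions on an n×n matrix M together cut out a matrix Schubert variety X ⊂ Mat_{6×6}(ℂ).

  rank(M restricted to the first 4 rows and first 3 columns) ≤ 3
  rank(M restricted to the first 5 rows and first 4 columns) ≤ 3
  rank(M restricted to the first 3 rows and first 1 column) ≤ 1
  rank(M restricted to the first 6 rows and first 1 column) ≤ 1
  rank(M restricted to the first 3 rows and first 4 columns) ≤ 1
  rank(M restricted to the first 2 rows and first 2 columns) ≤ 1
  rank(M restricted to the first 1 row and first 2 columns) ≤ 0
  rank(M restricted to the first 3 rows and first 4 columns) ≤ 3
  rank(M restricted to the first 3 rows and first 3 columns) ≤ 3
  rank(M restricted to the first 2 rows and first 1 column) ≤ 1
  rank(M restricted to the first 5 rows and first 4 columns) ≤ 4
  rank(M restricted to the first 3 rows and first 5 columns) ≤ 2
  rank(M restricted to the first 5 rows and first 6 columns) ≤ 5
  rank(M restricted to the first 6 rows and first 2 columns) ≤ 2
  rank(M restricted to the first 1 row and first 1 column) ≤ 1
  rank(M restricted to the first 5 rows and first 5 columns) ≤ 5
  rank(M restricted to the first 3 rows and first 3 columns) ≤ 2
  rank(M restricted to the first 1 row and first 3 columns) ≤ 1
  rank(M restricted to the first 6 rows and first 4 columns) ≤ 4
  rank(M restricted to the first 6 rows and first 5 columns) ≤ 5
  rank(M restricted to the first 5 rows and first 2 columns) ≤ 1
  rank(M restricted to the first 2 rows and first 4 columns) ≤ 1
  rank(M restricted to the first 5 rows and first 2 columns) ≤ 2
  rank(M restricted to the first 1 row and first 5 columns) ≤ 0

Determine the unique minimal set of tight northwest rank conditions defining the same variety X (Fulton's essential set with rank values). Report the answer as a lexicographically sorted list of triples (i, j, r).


Rank table r_w(6×6) implied by the 24 constraints:

  R[1]: 0, 0, 0, 0, 0, 1
  R[2]: 1, 1, 1, 1, 1, 2
  R[3]: 1, 1, 1, 1, 2, 3
  R[4]: 1, 1, 2, 2, 3, 4
  R[5]: 1, 1, 2, 3, 4, 5
  R[6]: 1, 2, 3, 4, 5, 6

the unique w with this rank table is (6, 1, 5, 3, 4, 2).

ℓ(w)=10; the 3 essential cells (i,j,r):

[(1, 5, 0), (3, 4, 1), (5, 2, 1)]


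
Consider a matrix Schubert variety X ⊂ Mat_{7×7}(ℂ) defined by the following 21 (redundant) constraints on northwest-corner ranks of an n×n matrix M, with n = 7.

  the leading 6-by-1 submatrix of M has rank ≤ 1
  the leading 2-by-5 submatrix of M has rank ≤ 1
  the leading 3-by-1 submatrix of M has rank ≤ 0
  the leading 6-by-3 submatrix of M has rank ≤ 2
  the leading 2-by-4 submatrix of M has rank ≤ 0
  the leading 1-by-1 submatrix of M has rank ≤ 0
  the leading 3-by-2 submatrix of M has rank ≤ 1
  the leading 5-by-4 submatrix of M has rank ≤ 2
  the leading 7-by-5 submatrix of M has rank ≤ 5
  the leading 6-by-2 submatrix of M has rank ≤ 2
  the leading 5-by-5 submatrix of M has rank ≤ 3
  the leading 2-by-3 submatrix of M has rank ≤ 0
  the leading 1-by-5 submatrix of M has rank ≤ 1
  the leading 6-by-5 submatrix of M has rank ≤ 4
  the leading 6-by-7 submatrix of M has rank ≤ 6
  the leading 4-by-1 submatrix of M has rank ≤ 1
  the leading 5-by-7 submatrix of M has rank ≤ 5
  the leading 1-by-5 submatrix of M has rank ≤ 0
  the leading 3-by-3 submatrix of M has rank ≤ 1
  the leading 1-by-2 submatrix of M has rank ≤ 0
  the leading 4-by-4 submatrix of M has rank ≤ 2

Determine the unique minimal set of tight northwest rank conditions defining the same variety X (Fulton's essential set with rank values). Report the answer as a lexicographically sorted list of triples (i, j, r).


The tightest implied rank at each (i,j), from the 21 conditions:

  R[1]: 0  0  0  0  0  1  1
  R[2]: 0  0  0  0  1  2  2
  R[3]: 0  1  1  1  2  3  3
  R[4]: 1  2  2  2  3  4  4
  R[5]: 1  2  2  2  3  4  5
  R[6]: 1  2  2  3  4  5  6
  R[7]: 1  2  3  4  5  6  7

hence w(1..7) = (6, 5, 2, 1, 7, 4, 3).

Fulton essential set (5 of the 13 Rothe cells):

[(1, 5, 0), (2, 4, 0), (3, 1, 0), (5, 4, 2), (6, 3, 2)]


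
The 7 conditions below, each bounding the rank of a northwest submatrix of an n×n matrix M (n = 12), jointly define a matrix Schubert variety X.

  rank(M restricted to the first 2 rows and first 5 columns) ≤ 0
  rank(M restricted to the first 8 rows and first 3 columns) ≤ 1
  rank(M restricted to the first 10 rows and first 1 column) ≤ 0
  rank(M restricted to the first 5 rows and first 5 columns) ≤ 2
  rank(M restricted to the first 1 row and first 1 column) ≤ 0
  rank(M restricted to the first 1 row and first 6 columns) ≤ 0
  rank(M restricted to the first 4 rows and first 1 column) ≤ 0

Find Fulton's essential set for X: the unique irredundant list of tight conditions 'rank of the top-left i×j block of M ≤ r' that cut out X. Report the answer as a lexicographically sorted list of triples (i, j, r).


Recovering R(i,j) via the rank-extension bound from the 7 conditions:

  i=1: 0 | 0 | 0 | 0 | 0 | 0 | 1 | 1 | 1 | 1 | 1 | 1
  i=2: 0 | 0 | 0 | 0 | 0 | 1 | 2 | 2 | 2 | 2 | 2 | 2
  i=3: 0 | 1 | 1 | 1 | 1 | 2 | 3 | 3 | 3 | 3 | 3 | 3
  i=4: 0 | 1 | 1 | 2 | 2 | 3 | 4 | 4 | 4 | 4 | 4 | 4
  i=5: 0 | 1 | 1 | 2 | 2 | 3 | 4 | 5 | 5 | 5 | 5 | 5
  i=6: 0 | 1 | 1 | 2 | 3 | 4 | 5 | 6 | 6 | 6 | 6 | 6
  i=7: 0 | 1 | 1 | 2 | 3 | 4 | 5 | 6 | 7 | 7 | 7 | 7
  i=8: 0 | 1 | 1 | 2 | 3 | 4 | 5 | 6 | 7 | 8 | 8 | 8
  i=9: 0 | 1 | 2 | 3 | 4 | 5 | 6 | 7 | 8 | 9 | 9 | 9
  i=10: 0 | 1 | 2 | 3 | 4 | 5 | 6 | 7 | 8 | 9 | 10 | 10
  i=11: 1 | 2 | 3 | 4 | 5 | 6 | 7 | 8 | 9 | 10 | 11 | 11
  i=12: 1 | 2 | 3 | 4 | 5 | 6 | 7 | 8 | 9 | 10 | 11 | 12

so w = (7, 6, 2, 4, 8, 5, 9, 10, 3, 11, 1, 12).

|D(w)|=25, |Ess(w)|=5:

[(1, 6, 0), (2, 5, 0), (5, 5, 2), (8, 3, 1), (10, 1, 0)]


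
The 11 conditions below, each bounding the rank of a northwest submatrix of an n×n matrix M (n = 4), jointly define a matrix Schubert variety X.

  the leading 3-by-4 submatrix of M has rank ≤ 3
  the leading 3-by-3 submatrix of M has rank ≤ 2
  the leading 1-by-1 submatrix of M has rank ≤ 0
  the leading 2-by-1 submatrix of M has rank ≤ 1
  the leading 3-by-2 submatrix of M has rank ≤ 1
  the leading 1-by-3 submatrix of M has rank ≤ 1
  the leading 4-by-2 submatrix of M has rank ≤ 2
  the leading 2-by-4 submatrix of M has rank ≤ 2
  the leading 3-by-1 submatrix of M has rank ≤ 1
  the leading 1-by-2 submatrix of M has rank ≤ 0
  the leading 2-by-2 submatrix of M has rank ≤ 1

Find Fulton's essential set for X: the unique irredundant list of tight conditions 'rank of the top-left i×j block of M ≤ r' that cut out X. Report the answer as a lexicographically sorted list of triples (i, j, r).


Computing R[i][j] = min implied NW-rank bound (n=4, 11 conditions):

  R[1]: 0 0 1 1
  R[2]: 1 1 2 2
  R[3]: 1 1 2 3
  R[4]: 1 2 3 4

the unique w with this rank table is (3, 1, 4, 2).

2 SE-corners of the 3-cell Rothe diagram give Ess(w):

[(1, 2, 0), (3, 2, 1)]


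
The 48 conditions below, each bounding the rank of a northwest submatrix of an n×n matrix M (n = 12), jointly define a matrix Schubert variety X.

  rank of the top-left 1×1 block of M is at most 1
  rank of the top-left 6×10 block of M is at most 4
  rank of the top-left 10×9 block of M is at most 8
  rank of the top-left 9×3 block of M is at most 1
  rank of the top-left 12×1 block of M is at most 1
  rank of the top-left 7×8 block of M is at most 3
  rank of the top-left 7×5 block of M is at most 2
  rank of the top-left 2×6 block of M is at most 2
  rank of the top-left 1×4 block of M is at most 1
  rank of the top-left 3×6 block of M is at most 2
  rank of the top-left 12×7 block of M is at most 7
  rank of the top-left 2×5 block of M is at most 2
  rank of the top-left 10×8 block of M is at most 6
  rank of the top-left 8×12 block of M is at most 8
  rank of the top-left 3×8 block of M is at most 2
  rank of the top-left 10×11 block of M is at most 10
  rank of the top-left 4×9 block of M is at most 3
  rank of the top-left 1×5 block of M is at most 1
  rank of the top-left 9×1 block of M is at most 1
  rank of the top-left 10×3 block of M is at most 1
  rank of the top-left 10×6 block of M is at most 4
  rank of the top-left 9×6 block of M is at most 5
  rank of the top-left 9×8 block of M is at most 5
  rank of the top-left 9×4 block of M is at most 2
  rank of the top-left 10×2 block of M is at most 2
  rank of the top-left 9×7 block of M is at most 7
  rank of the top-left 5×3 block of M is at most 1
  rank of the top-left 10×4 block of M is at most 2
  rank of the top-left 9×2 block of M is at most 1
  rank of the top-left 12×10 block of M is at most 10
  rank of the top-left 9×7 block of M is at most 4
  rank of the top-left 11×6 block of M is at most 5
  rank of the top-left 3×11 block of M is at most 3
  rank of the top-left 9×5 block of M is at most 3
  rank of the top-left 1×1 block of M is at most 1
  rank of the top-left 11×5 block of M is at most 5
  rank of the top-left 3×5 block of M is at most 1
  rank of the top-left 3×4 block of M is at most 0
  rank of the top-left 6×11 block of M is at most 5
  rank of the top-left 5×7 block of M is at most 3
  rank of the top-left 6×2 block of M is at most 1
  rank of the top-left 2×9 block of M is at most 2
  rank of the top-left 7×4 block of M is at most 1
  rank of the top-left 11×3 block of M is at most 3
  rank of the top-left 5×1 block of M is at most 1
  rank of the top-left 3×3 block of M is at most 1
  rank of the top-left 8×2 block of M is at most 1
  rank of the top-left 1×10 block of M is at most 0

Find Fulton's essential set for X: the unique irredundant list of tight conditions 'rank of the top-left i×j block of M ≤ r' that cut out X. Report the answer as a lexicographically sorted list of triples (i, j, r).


Recovering R(i,j) via the rank-extension bound from the 48 conditions:

  row 1: 0  0  0  0  0  0  0  0  0  0  1  1
  row 2: 0  0  0  0  1  1  1  1  1  1  2  2
  row 3: 0  0  0  0  1  2  2  2  2  2  3  3
  row 4: 1  1  1  1  2  3  3  3  3  3  4  4
  row 5: 1  1  1  1  2  3  3  3  4  4  5  5
  row 6: 1  1  1  1  2  3  3  3  4  4  5  6
  row 7: 1  1  1  1  2  3  3  3  4  5  6  7
  row 8: 1  1  1  2  3  4  4  4  5  6  7  8
  row 9: 1  1  1  2  3  4  4  5  6  7  8  9
  row 10: 1  1  1  2  3  4  5  6  7  8  9  10
  row 11: 1  2  2  3  4  5  6  7  8  9  10  11
  row 12: 1  2  3  4  5  6  7  8  9  10  11  12

hence w(1..12) = (11, 5, 6, 1, 9, 12, 10, 4, 8, 7, 2, 3).

Fulton essential set (7 of the 41 Rothe cells):

[(1, 10, 0), (3, 4, 0), (6, 10, 4), (7, 4, 1), (7, 8, 3), (9, 7, 4), (10, 3, 1)]


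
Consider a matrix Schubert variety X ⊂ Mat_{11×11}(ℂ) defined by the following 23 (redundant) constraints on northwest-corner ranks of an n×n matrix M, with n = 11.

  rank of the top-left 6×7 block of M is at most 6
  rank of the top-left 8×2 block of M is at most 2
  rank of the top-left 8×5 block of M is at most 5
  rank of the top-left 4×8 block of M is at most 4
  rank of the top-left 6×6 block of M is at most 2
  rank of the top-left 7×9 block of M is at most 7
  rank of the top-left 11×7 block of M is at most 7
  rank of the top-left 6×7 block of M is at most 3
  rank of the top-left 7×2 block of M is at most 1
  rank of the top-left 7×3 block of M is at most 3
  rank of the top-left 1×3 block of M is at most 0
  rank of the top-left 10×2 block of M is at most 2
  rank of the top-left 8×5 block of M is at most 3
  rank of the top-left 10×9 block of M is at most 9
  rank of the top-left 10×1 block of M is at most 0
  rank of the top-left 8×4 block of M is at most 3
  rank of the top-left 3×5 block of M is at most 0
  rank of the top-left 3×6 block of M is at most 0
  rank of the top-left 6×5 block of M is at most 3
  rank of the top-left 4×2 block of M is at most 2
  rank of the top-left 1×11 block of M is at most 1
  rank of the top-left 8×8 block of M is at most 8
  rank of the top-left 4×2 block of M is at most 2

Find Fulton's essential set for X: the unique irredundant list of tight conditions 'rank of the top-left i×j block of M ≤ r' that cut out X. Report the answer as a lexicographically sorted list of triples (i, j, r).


Rank table r_w(11×11) implied by the 23 constraints:

  0 | 0 | 0 | 0 | 0 | 0 | 1 | 1 | 1 | 1 | 1
  0 | 0 | 0 | 0 | 0 | 0 | 1 | 2 | 2 | 2 | 2
  0 | 0 | 0 | 0 | 0 | 0 | 1 | 2 | 3 | 3 | 3
  0 | 1 | 1 | 1 | 1 | 1 | 2 | 3 | 4 | 4 | 4
  0 | 1 | 2 | 2 | 2 | 2 | 3 | 4 | 5 | 5 | 5
  0 | 1 | 2 | 2 | 2 | 2 | 3 | 4 | 5 | 6 | 6
  0 | 1 | 2 | 3 | 3 | 3 | 4 | 5 | 6 | 7 | 7
  0 | 1 | 2 | 3 | 3 | 4 | 5 | 6 | 7 | 8 | 8
  0 | 1 | 2 | 3 | 4 | 5 | 6 | 7 | 8 | 9 | 9
  0 | 1 | 2 | 3 | 4 | 5 | 6 | 7 | 8 | 9 | 10
  1 | 2 | 3 | 4 | 5 | 6 | 7 | 8 | 9 | 10 | 11

second differences of R give the permutation w = (7, 8, 9, 2, 3, 10, 4, 6, 5, 11, 1).

Rothe diagram D(w) (29 cells), 4 SE-corners (essential conditions):

[(3, 6, 0), (6, 6, 2), (8, 5, 3), (10, 1, 0)]


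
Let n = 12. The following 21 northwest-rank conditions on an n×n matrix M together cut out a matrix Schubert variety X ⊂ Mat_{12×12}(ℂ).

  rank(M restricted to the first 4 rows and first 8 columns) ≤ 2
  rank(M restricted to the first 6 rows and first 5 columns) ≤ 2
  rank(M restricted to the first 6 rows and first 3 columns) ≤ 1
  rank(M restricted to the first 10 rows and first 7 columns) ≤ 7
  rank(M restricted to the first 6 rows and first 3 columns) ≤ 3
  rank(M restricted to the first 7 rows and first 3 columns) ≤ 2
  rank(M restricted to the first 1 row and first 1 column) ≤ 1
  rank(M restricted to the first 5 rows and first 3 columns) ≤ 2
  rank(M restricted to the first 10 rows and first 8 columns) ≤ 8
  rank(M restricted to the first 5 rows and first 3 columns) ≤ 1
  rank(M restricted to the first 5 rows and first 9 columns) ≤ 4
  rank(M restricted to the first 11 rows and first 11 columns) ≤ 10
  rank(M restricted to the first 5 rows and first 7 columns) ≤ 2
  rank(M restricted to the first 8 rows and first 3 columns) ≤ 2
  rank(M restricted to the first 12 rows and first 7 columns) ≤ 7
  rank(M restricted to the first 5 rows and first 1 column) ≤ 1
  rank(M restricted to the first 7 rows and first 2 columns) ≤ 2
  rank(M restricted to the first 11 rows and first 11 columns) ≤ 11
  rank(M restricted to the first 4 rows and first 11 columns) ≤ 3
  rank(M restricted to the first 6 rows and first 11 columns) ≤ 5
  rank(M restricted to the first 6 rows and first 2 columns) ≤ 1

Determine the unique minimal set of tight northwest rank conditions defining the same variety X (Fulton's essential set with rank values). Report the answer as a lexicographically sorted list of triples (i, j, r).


Computing R[i][j] = min implied NW-rank bound (n=12, 21 conditions):

  1, 1, 1, 1, 1, 1, 1, 1, 1, 1, 1, 1
  1, 1, 1, 2, 2, 2, 2, 2, 2, 2, 2, 2
  1, 1, 1, 2, 2, 2, 2, 2, 3, 3, 3, 3
  1, 1, 1, 2, 2, 2, 2, 2, 3, 3, 3, 4
  1, 1, 1, 2, 2, 2, 2, 3, 4, 4, 4, 5
  1, 1, 1, 2, 2, 3, 3, 4, 5, 5, 5, 6
  1, 2, 2, 3, 3, 4, 4, 5, 6, 6, 6, 7
  1, 2, 2, 3, 4, 5, 5, 6, 7, 7, 7, 8
  1, 2, 3, 4, 5, 6, 6, 7, 8, 8, 8, 9
  1, 2, 3, 4, 5, 6, 7, 8, 9, 9, 9, 10
  1, 2, 3, 4, 5, 6, 7, 8, 9, 10, 10, 11
  1, 2, 3, 4, 5, 6, 7, 8, 9, 10, 11, 12

reading off 1-entries of Δ²R: w = (1, 4, 9, 12, 8, 6, 2, 5, 3, 7, 10, 11).

ℓ(w)=25; the 6 essential cells (i,j,r):

[(4, 8, 2), (4, 11, 3), (5, 7, 2), (6, 3, 1), (6, 5, 2), (8, 3, 2)]


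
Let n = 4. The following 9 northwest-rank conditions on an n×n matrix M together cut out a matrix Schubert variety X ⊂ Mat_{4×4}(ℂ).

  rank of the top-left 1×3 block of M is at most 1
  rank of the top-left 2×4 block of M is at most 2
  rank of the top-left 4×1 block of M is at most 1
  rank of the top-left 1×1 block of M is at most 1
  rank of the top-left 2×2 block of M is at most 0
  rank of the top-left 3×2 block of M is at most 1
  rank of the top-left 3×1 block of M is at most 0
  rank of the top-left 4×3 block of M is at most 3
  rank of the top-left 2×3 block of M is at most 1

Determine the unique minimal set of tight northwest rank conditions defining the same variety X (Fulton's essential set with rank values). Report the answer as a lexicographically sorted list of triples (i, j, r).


Computing R[i][j] = min implied NW-rank bound (n=4, 9 conditions):

  0, 0, 1, 1
  0, 0, 1, 2
  0, 1, 2, 3
  1, 2, 3, 4

hence w(1..4) = (3, 4, 2, 1).

|D(w)|=5, |Ess(w)|=2:

[(2, 2, 0), (3, 1, 0)]


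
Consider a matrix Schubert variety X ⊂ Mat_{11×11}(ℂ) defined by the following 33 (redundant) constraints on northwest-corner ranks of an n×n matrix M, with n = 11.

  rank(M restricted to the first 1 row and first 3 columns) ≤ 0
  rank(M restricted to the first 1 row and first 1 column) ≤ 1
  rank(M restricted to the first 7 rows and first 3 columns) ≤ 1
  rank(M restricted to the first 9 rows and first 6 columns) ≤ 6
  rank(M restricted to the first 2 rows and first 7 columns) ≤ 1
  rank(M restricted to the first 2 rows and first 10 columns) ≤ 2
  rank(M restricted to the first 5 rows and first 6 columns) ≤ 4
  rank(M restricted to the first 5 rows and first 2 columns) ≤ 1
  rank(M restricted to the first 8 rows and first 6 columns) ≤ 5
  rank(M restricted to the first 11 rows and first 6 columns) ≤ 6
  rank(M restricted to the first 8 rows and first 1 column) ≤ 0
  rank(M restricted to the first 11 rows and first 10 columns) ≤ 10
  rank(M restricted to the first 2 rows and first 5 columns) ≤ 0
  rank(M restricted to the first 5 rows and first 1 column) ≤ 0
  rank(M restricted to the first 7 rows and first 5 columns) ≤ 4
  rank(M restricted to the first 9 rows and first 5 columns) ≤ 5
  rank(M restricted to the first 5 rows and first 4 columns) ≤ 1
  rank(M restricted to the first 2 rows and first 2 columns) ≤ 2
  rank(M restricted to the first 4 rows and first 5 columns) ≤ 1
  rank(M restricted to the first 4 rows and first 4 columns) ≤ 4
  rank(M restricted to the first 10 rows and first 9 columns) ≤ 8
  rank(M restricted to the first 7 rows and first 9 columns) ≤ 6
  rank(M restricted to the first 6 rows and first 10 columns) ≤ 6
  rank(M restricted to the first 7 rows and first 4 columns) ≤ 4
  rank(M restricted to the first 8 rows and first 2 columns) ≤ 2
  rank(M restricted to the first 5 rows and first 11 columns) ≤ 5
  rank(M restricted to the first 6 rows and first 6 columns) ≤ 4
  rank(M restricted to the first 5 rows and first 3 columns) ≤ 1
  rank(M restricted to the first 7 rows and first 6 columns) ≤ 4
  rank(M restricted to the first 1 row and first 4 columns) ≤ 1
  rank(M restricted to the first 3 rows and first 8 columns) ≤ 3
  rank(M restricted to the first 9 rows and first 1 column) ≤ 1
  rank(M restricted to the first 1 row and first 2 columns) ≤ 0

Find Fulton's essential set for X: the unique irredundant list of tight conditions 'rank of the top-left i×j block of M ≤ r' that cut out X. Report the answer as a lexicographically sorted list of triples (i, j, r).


Recovering R(i,j) via the rank-extension bound from the 33 conditions:

  row 1: 0  0  0  0  0  1  1  1  1  1  1
  row 2: 0  0  0  0  0  1  1  2  2  2  2
  row 3: 0  1  1  1  1  2  2  3  3  3  3
  row 4: 0  1  1  1  1  2  3  4  4  4  4
  row 5: 0  1  1  1  2  3  4  5  5  5  5
  row 6: 0  1  1  2  3  4  5  6  6  6  6
  row 7: 0  1  1  2  3  4  5  6  6  7  7
  row 8: 0  1  2  3  4  5  6  7  7  8  8
  row 9: 1  2  3  4  5  6  7  8  8  9  9
  row 10: 1  2  3  4  5  6  7  8  8  9  10
  row 11: 1  2  3  4  5  6  7  8  9  10  11

reading off 1-entries of Δ²R: w = (6, 8, 2, 7, 5, 4, 10, 3, 1, 11, 9).

|D(w)|=26, |Ess(w)|=8:

[(2, 5, 0), (2, 7, 1), (4, 5, 1), (5, 4, 1), (7, 3, 1), (7, 9, 6), (8, 1, 0), (10, 9, 8)]


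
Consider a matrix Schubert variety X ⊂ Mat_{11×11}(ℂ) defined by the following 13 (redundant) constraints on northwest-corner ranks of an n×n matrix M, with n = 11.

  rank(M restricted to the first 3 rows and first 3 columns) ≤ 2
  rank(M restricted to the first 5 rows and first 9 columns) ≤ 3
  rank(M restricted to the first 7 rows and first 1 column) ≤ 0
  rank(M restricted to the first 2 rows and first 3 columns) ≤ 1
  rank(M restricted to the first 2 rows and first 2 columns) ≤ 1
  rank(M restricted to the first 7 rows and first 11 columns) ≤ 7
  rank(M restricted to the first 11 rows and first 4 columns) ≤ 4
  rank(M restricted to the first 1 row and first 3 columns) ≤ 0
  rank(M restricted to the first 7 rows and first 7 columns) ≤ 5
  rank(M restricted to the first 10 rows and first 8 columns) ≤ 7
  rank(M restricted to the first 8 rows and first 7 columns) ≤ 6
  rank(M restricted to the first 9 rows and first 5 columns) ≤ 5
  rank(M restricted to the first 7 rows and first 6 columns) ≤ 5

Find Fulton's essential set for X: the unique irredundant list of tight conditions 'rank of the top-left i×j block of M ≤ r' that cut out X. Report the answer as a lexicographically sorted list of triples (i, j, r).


The tightest implied rank at each (i,j), from the 13 conditions:

  R[1]: 0  0  0  1  1  1  1  1  1  1  1
  R[2]: 0  1  1  2  2  2  2  2  2  2  2
  R[3]: 0  1  2  3  3  3  3  3  3  3  3
  R[4]: 0  1  2  3  3  3  3  3  3  4  4
  R[5]: 0  1  2  3  3  3  3  3  3  4  5
  R[6]: 0  1  2  3  4  4  4  4  4  5  6
  R[7]: 0  1  2  3  4  5  5  5  5  6  7
  R[8]: 1  2  3  4  5  6  6  6  6  7  8
  R[9]: 1  2  3  4  5  6  7  7  7  8  9
  R[10]: 1  2  3  4  5  6  7  7  8  9  10
  R[11]: 1  2  3  4  5  6  7  8  9  10  11

hence w(1..11) = (4, 2, 3, 10, 11, 5, 6, 1, 7, 9, 8).

D(w) has 20 cells with 4 SE-corners; essential set:

[(1, 3, 0), (5, 9, 3), (7, 1, 0), (10, 8, 7)]


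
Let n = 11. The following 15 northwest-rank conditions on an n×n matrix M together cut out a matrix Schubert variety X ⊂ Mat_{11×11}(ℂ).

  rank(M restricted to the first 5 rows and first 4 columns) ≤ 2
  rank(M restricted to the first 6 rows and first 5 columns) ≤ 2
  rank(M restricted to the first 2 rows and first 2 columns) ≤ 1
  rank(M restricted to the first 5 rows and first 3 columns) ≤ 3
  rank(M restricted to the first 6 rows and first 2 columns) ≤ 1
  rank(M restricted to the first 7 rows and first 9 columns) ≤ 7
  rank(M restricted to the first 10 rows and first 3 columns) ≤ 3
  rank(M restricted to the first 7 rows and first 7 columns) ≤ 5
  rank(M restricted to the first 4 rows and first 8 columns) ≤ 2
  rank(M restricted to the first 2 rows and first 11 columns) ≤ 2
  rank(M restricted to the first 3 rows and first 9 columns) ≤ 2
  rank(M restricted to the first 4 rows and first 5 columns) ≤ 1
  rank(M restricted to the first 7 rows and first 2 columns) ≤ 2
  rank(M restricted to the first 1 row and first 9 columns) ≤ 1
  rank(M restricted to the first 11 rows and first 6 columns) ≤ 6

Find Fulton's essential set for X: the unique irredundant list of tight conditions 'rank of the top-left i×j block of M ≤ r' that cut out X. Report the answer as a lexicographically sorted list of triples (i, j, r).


Recovering R(i,j) via the rank-extension bound from the 15 conditions:

  R[1]: 1 1 1 1 1 1 1 1 1 1 1
  R[2]: 1 1 1 1 1 2 2 2 2 2 2
  R[3]: 1 1 1 1 1 2 2 2 2 3 3
  R[4]: 1 1 1 1 1 2 2 2 3 4 4
  R[5]: 1 1 2 2 2 3 3 3 4 5 5
  R[6]: 1 1 2 2 2 3 4 4 5 6 6
  R[7]: 1 2 3 3 3 4 5 5 6 7 7
  R[8]: 1 2 3 4 4 5 6 6 7 8 8
  R[9]: 1 2 3 4 5 6 7 7 8 9 9
  R[10]: 1 2 3 4 5 6 7 8 9 10 10
  R[11]: 1 2 3 4 5 6 7 8 9 10 11

hence w(1..11) = (1, 6, 10, 9, 3, 7, 2, 4, 5, 8, 11).

ℓ(w)=21; the 5 essential cells (i,j,r):

[(3, 9, 2), (4, 5, 1), (4, 8, 2), (6, 2, 1), (6, 5, 2)]


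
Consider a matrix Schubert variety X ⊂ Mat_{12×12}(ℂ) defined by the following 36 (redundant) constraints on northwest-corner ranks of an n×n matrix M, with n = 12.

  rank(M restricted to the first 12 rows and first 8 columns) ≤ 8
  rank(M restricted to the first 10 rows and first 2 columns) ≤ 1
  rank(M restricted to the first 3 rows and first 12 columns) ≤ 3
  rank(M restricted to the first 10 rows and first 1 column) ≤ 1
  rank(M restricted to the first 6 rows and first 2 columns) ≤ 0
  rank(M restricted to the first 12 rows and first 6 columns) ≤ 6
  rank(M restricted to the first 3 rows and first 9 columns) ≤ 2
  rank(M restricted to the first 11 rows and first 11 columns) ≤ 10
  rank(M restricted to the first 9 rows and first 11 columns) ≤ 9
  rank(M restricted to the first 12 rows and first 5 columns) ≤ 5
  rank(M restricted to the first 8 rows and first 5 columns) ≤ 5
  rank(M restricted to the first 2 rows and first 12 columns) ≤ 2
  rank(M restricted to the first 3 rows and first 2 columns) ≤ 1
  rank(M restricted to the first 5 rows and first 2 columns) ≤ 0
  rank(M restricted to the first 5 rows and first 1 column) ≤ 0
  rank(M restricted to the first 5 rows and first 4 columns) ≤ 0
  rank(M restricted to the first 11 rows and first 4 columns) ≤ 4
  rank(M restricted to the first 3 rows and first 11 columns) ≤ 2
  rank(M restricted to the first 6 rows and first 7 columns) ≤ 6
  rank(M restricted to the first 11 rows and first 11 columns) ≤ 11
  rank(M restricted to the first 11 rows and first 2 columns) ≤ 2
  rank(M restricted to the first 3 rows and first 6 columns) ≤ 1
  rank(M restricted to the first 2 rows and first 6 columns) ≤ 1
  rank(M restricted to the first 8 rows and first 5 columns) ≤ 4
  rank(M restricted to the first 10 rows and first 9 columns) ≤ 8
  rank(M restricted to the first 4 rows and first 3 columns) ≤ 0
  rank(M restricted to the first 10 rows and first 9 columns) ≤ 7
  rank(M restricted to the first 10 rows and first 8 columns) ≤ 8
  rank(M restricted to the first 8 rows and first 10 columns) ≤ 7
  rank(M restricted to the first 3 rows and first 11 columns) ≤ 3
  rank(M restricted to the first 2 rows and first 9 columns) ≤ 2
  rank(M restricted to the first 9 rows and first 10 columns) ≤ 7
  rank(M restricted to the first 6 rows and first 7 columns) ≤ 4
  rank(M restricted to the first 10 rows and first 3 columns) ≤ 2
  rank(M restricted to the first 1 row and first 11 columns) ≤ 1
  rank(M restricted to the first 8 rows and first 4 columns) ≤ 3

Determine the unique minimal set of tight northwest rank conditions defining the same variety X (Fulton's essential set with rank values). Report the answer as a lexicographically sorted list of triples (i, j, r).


Reconstructing r_w from the 36 given conditions:

  0 | 0 | 0 | 0 | 1 | 1 | 1 | 1 | 1 | 1 | 1 | 1
  0 | 0 | 0 | 0 | 1 | 1 | 2 | 2 | 2 | 2 | 2 | 2
  0 | 0 | 0 | 0 | 1 | 1 | 2 | 2 | 2 | 2 | 2 | 3
  0 | 0 | 0 | 0 | 1 | 2 | 3 | 3 | 3 | 3 | 3 | 4
  0 | 0 | 0 | 0 | 1 | 2 | 3 | 4 | 4 | 4 | 4 | 5
  0 | 0 | 1 | 1 | 2 | 3 | 4 | 5 | 5 | 5 | 5 | 6
  1 | 1 | 2 | 2 | 3 | 4 | 5 | 6 | 6 | 6 | 6 | 7
  1 | 1 | 2 | 3 | 4 | 5 | 6 | 7 | 7 | 7 | 7 | 8
  1 | 1 | 2 | 3 | 4 | 5 | 6 | 7 | 7 | 7 | 8 | 9
  1 | 1 | 2 | 3 | 4 | 5 | 6 | 7 | 7 | 8 | 9 | 10
  1 | 2 | 3 | 4 | 5 | 6 | 7 | 8 | 8 | 9 | 10 | 11
  1 | 2 | 3 | 4 | 5 | 6 | 7 | 8 | 9 | 10 | 11 | 12

reading off 1-entries of Δ²R: w = (5, 7, 12, 6, 8, 3, 1, 4, 11, 10, 2, 9).

Rothe diagram D(w) (34 cells), 7 SE-corners (essential conditions):

[(3, 6, 1), (3, 11, 2), (5, 4, 0), (6, 2, 0), (9, 10, 7), (10, 2, 1), (10, 9, 7)]


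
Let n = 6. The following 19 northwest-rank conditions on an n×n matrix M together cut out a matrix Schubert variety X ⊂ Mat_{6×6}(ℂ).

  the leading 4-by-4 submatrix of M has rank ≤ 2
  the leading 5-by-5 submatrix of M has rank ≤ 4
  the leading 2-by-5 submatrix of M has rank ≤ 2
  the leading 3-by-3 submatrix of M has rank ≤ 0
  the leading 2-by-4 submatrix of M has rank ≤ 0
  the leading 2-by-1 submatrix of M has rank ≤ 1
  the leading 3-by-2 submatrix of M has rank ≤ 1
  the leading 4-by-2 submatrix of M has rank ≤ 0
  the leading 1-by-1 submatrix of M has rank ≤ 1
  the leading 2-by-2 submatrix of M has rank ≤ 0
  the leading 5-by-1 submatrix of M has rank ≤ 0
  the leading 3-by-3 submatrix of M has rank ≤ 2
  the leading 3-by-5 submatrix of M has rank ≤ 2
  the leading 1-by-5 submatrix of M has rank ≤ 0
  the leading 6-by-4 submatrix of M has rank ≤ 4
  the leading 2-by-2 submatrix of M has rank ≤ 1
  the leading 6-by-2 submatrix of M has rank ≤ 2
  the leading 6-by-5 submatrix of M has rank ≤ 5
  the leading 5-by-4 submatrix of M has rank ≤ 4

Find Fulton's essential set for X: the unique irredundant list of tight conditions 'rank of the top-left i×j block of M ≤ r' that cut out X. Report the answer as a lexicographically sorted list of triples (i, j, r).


Computing R[i][j] = min implied NW-rank bound (n=6, 19 conditions):

  row 1: 0 0 0 0 0 1
  row 2: 0 0 0 0 1 2
  row 3: 0 0 0 1 2 3
  row 4: 0 0 1 2 3 4
  row 5: 0 1 2 3 4 5
  row 6: 1 2 3 4 5 6

hence w(1..6) = (6, 5, 4, 3, 2, 1).

ℓ(w)=15; the 5 essential cells (i,j,r):

[(1, 5, 0), (2, 4, 0), (3, 3, 0), (4, 2, 0), (5, 1, 0)]


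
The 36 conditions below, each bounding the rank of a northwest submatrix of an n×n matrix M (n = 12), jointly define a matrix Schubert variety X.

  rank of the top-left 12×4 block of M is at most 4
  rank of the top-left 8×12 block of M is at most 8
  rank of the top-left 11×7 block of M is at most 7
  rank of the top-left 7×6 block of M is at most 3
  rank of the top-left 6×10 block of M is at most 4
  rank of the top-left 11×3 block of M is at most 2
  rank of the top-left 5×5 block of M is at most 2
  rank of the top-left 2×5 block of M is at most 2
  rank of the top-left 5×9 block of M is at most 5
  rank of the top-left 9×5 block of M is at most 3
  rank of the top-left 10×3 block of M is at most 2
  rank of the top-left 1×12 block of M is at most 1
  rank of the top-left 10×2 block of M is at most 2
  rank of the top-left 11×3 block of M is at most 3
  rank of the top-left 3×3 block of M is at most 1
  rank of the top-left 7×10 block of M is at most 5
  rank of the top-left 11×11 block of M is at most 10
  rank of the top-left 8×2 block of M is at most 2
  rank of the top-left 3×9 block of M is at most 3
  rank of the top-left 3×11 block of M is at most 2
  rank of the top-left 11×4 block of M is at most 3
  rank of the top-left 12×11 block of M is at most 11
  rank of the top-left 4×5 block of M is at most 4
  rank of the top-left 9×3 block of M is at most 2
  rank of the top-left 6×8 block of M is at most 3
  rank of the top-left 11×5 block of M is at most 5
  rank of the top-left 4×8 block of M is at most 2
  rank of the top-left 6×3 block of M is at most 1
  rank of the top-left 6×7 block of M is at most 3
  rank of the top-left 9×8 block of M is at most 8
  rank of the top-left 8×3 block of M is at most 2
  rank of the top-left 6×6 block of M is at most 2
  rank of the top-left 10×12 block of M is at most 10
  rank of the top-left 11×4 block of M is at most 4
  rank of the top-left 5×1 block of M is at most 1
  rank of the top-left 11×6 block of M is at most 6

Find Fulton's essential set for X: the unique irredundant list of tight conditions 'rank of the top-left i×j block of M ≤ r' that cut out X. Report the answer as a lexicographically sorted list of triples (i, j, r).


Reconstructing r_w from the 36 given conditions:

  R[1]: 1  1  1  1  1  1  1  1  1  1  1  1
  R[2]: 1  1  1  2  2  2  2  2  2  2  2  2
  R[3]: 1  1  1  2  2  2  2  2  2  2  2  3
  R[4]: 1  1  1  2  2  2  2  2  3  3  3  4
  R[5]: 1  1  1  2  2  2  3  3  4  4  4  5
  R[6]: 1  1  1  2  2  2  3  3  4  4  5  6
  R[7]: 1  2  2  3  3  3  4  4  5  5  6  7
  R[8]: 1  2  2  3  3  4  5  5  6  6  7  8
  R[9]: 1  2  2  3  3  4  5  6  7  7  8  9
  R[10]: 1  2  2  3  4  5  6  7  8  8  9  10
  R[11]: 1  2  2  3  4  5  6  7  8  9  10  11
  R[12]: 1  2  3  4  5  6  7  8  9  10  11  12

second differences of R give the permutation w = (1, 4, 12, 9, 7, 11, 2, 6, 8, 5, 10, 3).

ℓ(w)=33; the 8 essential cells (i,j,r):

[(3, 11, 2), (4, 8, 2), (6, 3, 1), (6, 6, 2), (6, 8, 3), (6, 10, 4), (9, 5, 3), (11, 3, 2)]
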